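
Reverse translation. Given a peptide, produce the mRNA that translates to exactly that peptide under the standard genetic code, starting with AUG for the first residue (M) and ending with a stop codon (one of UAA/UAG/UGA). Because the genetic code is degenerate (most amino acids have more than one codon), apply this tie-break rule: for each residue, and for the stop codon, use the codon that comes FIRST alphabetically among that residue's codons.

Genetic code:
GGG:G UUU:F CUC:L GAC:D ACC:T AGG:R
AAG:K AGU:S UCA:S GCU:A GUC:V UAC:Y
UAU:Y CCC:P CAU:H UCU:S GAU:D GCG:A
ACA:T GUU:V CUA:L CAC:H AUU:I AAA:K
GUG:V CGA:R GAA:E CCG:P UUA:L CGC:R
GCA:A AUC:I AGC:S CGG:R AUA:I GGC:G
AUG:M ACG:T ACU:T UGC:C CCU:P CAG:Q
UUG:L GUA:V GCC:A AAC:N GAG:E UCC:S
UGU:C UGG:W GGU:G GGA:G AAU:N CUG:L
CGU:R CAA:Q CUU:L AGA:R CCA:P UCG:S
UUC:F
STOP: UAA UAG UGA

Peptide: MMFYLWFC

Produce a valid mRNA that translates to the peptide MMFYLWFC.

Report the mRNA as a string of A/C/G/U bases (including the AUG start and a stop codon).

residue 1: M -> AUG (start codon)
residue 2: M -> AUG (only codon)
residue 3: F codons sorted = UUC,UUU -> pick first = UUC
residue 4: Y codons sorted = UAC,UAU -> pick first = UAC
residue 5: L codons sorted = CUA,CUC,CUG,CUU,UUA,UUG -> pick first = CUA
residue 6: W -> UGG (only codon)
residue 7: F codons sorted = UUC,UUU -> pick first = UUC
residue 8: C codons sorted = UGC,UGU -> pick first = UGC
terminator: stop codons sorted = UAA,UAG,UGA -> pick first = UAA

Answer: mRNA: AUGAUGUUCUACCUAUGGUUCUGCUAA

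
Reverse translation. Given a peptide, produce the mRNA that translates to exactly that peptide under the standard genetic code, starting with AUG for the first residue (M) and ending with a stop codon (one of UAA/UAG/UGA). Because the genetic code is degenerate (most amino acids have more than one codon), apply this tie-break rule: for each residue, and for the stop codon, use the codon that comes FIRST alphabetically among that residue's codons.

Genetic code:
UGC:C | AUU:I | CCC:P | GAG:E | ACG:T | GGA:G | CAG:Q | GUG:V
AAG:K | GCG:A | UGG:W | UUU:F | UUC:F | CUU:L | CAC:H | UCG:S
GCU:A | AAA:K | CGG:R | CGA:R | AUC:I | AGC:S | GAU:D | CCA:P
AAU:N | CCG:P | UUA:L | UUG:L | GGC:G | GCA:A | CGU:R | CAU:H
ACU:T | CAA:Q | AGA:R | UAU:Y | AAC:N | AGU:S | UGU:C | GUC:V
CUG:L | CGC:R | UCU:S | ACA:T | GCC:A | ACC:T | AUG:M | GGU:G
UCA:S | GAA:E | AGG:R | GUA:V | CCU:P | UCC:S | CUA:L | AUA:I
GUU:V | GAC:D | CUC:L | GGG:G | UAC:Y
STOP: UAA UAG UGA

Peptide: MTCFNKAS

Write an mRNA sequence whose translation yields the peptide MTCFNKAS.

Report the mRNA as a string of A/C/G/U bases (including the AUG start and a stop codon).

residue 1: M -> AUG (start codon)
residue 2: T codons sorted = ACA,ACC,ACG,ACU -> pick first = ACA
residue 3: C codons sorted = UGC,UGU -> pick first = UGC
residue 4: F codons sorted = UUC,UUU -> pick first = UUC
residue 5: N codons sorted = AAC,AAU -> pick first = AAC
residue 6: K codons sorted = AAA,AAG -> pick first = AAA
residue 7: A codons sorted = GCA,GCC,GCG,GCU -> pick first = GCA
residue 8: S codons sorted = AGC,AGU,UCA,UCC,UCG,UCU -> pick first = AGC
terminator: stop codons sorted = UAA,UAG,UGA -> pick first = UAA

Answer: mRNA: AUGACAUGCUUCAACAAAGCAAGCUAA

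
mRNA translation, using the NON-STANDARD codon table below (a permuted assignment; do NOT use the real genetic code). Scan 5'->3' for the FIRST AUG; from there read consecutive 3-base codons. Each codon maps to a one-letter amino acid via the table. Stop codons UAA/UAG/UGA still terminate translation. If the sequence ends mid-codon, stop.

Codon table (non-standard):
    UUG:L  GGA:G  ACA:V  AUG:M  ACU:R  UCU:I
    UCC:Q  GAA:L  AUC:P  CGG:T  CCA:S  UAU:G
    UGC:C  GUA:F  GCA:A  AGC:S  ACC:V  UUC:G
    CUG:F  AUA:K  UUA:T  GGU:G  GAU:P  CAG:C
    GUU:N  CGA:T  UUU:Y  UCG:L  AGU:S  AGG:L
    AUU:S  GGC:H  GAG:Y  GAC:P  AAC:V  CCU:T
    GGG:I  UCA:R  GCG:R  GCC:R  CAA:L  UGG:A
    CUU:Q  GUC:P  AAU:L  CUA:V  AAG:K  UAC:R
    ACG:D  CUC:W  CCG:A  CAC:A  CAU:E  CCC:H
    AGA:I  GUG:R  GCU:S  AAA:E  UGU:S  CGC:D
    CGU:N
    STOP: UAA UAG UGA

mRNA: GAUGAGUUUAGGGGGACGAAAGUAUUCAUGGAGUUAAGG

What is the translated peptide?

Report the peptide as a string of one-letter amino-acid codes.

start AUG at pos 1
pos 1: AUG -> M; peptide=M
pos 4: AGU -> S; peptide=MS
pos 7: UUA -> T; peptide=MST
pos 10: GGG -> I; peptide=MSTI
pos 13: GGA -> G; peptide=MSTIG
pos 16: CGA -> T; peptide=MSTIGT
pos 19: AAG -> K; peptide=MSTIGTK
pos 22: UAU -> G; peptide=MSTIGTKG
pos 25: UCA -> R; peptide=MSTIGTKGR
pos 28: UGG -> A; peptide=MSTIGTKGRA
pos 31: AGU -> S; peptide=MSTIGTKGRAS
pos 34: UAA -> STOP

Answer: MSTIGTKGRAS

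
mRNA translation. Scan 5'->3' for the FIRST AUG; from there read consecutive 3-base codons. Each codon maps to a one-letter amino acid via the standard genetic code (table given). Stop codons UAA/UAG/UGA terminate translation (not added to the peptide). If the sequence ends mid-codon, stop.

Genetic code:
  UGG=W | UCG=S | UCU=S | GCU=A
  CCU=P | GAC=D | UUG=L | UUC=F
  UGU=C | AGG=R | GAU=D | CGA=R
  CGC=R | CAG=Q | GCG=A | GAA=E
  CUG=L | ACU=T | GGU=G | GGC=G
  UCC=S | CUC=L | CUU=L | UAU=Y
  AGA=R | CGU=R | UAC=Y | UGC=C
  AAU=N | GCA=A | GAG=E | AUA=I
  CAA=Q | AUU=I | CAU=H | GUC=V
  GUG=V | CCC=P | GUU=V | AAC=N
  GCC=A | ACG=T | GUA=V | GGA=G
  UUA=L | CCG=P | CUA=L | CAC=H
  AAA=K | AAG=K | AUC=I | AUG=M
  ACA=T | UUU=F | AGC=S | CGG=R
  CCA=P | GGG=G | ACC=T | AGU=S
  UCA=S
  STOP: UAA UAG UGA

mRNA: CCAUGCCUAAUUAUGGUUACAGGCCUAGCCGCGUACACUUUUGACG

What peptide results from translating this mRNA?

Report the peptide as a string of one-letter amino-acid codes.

start AUG at pos 2
pos 2: AUG -> M; peptide=M
pos 5: CCU -> P; peptide=MP
pos 8: AAU -> N; peptide=MPN
pos 11: UAU -> Y; peptide=MPNY
pos 14: GGU -> G; peptide=MPNYG
pos 17: UAC -> Y; peptide=MPNYGY
pos 20: AGG -> R; peptide=MPNYGYR
pos 23: CCU -> P; peptide=MPNYGYRP
pos 26: AGC -> S; peptide=MPNYGYRPS
pos 29: CGC -> R; peptide=MPNYGYRPSR
pos 32: GUA -> V; peptide=MPNYGYRPSRV
pos 35: CAC -> H; peptide=MPNYGYRPSRVH
pos 38: UUU -> F; peptide=MPNYGYRPSRVHF
pos 41: UGA -> STOP

Answer: MPNYGYRPSRVHF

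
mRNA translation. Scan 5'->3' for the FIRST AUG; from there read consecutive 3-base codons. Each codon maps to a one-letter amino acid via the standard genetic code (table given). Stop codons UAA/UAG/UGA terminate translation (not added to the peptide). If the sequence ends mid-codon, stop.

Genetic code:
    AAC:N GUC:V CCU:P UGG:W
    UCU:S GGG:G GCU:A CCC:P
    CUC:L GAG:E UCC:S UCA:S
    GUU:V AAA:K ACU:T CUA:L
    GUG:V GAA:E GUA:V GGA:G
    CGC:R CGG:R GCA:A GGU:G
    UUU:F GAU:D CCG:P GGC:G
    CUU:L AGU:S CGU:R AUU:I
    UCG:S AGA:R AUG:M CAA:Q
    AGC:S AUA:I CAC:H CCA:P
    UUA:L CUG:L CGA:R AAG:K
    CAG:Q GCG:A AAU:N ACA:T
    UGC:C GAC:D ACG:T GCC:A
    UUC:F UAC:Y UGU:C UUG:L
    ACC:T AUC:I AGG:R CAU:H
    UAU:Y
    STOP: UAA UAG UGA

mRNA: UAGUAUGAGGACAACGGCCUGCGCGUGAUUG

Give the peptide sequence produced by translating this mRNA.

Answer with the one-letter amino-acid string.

Answer: MRTTACA

Derivation:
start AUG at pos 4
pos 4: AUG -> M; peptide=M
pos 7: AGG -> R; peptide=MR
pos 10: ACA -> T; peptide=MRT
pos 13: ACG -> T; peptide=MRTT
pos 16: GCC -> A; peptide=MRTTA
pos 19: UGC -> C; peptide=MRTTAC
pos 22: GCG -> A; peptide=MRTTACA
pos 25: UGA -> STOP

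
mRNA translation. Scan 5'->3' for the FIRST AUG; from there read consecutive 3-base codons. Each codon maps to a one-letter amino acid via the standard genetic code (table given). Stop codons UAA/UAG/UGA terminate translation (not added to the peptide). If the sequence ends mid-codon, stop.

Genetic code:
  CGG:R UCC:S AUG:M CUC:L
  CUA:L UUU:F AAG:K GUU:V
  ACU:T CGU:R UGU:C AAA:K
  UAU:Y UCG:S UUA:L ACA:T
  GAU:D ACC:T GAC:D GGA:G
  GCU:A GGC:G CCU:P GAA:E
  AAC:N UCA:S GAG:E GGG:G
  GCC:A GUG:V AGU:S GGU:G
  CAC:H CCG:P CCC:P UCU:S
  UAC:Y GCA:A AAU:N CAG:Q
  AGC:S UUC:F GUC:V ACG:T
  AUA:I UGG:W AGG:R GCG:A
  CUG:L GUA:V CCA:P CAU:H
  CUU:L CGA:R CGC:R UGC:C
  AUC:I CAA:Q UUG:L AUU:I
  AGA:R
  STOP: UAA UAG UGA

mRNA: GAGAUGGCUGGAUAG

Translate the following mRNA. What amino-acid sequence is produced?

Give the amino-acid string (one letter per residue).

Answer: MAG

Derivation:
start AUG at pos 3
pos 3: AUG -> M; peptide=M
pos 6: GCU -> A; peptide=MA
pos 9: GGA -> G; peptide=MAG
pos 12: UAG -> STOP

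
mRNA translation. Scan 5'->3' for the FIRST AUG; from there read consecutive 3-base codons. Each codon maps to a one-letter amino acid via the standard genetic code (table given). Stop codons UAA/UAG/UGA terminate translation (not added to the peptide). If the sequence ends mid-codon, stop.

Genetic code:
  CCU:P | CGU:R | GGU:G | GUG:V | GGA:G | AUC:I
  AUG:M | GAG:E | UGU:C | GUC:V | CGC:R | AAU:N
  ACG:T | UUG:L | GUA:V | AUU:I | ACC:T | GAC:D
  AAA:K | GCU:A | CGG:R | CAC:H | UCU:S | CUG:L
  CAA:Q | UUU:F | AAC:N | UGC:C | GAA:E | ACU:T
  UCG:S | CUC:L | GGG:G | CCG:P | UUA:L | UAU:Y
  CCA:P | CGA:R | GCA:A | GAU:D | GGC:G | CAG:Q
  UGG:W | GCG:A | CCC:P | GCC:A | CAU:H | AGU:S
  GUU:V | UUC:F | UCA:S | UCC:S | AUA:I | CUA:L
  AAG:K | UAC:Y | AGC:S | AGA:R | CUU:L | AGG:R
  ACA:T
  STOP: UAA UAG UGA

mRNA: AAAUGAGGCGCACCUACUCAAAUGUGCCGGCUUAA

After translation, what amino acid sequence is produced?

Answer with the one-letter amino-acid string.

Answer: MRRTYSNVPA

Derivation:
start AUG at pos 2
pos 2: AUG -> M; peptide=M
pos 5: AGG -> R; peptide=MR
pos 8: CGC -> R; peptide=MRR
pos 11: ACC -> T; peptide=MRRT
pos 14: UAC -> Y; peptide=MRRTY
pos 17: UCA -> S; peptide=MRRTYS
pos 20: AAU -> N; peptide=MRRTYSN
pos 23: GUG -> V; peptide=MRRTYSNV
pos 26: CCG -> P; peptide=MRRTYSNVP
pos 29: GCU -> A; peptide=MRRTYSNVPA
pos 32: UAA -> STOP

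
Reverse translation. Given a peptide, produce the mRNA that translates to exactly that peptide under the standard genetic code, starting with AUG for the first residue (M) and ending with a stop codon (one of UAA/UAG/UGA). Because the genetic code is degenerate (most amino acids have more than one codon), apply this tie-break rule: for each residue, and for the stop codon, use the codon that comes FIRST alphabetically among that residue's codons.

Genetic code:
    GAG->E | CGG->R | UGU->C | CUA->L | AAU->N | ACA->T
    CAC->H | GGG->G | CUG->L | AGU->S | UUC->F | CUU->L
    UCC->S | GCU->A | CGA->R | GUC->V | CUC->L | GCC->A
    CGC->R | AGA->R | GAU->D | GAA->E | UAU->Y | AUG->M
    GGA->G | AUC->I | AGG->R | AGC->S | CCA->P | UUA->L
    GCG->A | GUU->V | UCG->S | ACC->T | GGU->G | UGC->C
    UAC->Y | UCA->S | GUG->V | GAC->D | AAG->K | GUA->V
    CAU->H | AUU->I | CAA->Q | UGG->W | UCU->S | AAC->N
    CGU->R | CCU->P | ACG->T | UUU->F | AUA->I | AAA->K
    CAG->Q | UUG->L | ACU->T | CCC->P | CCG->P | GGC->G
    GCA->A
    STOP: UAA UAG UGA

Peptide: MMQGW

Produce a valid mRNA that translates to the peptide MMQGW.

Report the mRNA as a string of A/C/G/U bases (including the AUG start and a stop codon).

Answer: mRNA: AUGAUGCAAGGAUGGUAA

Derivation:
residue 1: M -> AUG (start codon)
residue 2: M -> AUG (only codon)
residue 3: Q codons sorted = CAA,CAG -> pick first = CAA
residue 4: G codons sorted = GGA,GGC,GGG,GGU -> pick first = GGA
residue 5: W -> UGG (only codon)
terminator: stop codons sorted = UAA,UAG,UGA -> pick first = UAA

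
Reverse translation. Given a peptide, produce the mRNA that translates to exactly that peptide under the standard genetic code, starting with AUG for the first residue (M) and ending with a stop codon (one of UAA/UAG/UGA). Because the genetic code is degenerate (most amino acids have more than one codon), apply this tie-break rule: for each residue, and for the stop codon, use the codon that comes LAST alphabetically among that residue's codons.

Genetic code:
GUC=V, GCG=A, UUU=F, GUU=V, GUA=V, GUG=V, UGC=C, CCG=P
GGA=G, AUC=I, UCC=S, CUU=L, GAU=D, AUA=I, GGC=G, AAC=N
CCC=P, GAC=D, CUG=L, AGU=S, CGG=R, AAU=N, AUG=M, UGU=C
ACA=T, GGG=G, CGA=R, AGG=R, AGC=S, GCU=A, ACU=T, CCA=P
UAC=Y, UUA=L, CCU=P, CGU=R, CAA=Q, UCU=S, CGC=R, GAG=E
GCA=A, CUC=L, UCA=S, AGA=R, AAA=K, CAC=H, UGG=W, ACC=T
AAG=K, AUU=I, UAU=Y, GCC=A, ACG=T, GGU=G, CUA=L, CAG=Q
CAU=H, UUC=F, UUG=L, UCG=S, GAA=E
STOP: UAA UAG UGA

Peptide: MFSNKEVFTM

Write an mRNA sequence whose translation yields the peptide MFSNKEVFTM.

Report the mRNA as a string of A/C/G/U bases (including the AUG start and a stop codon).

Answer: mRNA: AUGUUUUCUAAUAAGGAGGUUUUUACUAUGUGA

Derivation:
residue 1: M -> AUG (start codon)
residue 2: F codons sorted = UUC,UUU -> pick last = UUU
residue 3: S codons sorted = AGC,AGU,UCA,UCC,UCG,UCU -> pick last = UCU
residue 4: N codons sorted = AAC,AAU -> pick last = AAU
residue 5: K codons sorted = AAA,AAG -> pick last = AAG
residue 6: E codons sorted = GAA,GAG -> pick last = GAG
residue 7: V codons sorted = GUA,GUC,GUG,GUU -> pick last = GUU
residue 8: F codons sorted = UUC,UUU -> pick last = UUU
residue 9: T codons sorted = ACA,ACC,ACG,ACU -> pick last = ACU
residue 10: M -> AUG (only codon)
terminator: stop codons sorted = UAA,UAG,UGA -> pick last = UGA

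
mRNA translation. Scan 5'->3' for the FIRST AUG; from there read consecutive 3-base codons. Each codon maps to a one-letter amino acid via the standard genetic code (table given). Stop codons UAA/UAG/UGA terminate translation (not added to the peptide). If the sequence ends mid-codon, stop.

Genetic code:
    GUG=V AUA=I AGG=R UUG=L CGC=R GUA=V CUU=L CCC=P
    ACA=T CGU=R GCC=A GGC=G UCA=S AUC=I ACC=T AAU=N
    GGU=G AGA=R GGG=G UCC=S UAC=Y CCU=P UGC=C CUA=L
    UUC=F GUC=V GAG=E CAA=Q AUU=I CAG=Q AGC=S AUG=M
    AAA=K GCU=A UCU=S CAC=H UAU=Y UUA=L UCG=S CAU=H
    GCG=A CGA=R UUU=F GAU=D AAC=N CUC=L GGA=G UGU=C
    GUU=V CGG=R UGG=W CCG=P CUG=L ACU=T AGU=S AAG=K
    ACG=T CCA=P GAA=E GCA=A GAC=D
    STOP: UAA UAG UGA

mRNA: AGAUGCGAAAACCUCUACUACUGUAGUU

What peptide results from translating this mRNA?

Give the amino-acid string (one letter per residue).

Answer: MRKPLLL

Derivation:
start AUG at pos 2
pos 2: AUG -> M; peptide=M
pos 5: CGA -> R; peptide=MR
pos 8: AAA -> K; peptide=MRK
pos 11: CCU -> P; peptide=MRKP
pos 14: CUA -> L; peptide=MRKPL
pos 17: CUA -> L; peptide=MRKPLL
pos 20: CUG -> L; peptide=MRKPLLL
pos 23: UAG -> STOP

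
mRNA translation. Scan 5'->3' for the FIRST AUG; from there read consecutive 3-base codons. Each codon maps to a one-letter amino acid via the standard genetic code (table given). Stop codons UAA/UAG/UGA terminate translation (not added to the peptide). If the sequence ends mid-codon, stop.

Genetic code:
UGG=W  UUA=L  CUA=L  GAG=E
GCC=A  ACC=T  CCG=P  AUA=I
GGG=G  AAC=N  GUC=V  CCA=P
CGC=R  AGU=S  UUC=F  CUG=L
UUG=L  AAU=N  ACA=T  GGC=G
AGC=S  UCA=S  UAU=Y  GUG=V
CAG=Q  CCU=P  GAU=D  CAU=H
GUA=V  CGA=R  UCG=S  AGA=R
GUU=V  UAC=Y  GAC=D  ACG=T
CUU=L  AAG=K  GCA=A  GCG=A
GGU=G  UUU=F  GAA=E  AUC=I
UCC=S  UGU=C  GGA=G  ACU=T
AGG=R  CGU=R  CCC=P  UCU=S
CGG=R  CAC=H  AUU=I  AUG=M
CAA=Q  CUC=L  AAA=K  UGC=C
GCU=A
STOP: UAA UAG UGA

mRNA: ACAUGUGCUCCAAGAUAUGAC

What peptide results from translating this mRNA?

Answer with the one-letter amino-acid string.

Answer: MCSKI

Derivation:
start AUG at pos 2
pos 2: AUG -> M; peptide=M
pos 5: UGC -> C; peptide=MC
pos 8: UCC -> S; peptide=MCS
pos 11: AAG -> K; peptide=MCSK
pos 14: AUA -> I; peptide=MCSKI
pos 17: UGA -> STOP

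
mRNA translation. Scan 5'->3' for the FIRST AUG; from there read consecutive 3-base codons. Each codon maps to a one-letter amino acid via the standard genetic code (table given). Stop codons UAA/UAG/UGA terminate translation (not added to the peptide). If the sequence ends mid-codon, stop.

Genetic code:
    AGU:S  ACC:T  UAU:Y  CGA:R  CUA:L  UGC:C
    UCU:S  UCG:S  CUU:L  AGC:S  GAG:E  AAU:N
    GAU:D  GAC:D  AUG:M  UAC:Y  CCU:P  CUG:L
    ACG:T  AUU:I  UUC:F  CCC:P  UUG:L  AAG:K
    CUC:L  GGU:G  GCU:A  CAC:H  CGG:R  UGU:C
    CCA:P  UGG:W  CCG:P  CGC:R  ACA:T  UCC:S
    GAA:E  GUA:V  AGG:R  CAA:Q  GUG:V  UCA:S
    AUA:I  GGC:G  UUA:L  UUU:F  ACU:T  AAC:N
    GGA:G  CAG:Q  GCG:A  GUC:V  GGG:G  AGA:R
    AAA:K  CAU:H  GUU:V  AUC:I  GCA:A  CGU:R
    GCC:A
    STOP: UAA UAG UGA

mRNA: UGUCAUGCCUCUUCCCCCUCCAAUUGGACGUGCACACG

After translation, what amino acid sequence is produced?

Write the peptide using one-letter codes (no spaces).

Answer: MPLPPPIGRAH

Derivation:
start AUG at pos 4
pos 4: AUG -> M; peptide=M
pos 7: CCU -> P; peptide=MP
pos 10: CUU -> L; peptide=MPL
pos 13: CCC -> P; peptide=MPLP
pos 16: CCU -> P; peptide=MPLPP
pos 19: CCA -> P; peptide=MPLPPP
pos 22: AUU -> I; peptide=MPLPPPI
pos 25: GGA -> G; peptide=MPLPPPIG
pos 28: CGU -> R; peptide=MPLPPPIGR
pos 31: GCA -> A; peptide=MPLPPPIGRA
pos 34: CAC -> H; peptide=MPLPPPIGRAH
pos 37: only 1 nt remain (<3), stop (end of mRNA)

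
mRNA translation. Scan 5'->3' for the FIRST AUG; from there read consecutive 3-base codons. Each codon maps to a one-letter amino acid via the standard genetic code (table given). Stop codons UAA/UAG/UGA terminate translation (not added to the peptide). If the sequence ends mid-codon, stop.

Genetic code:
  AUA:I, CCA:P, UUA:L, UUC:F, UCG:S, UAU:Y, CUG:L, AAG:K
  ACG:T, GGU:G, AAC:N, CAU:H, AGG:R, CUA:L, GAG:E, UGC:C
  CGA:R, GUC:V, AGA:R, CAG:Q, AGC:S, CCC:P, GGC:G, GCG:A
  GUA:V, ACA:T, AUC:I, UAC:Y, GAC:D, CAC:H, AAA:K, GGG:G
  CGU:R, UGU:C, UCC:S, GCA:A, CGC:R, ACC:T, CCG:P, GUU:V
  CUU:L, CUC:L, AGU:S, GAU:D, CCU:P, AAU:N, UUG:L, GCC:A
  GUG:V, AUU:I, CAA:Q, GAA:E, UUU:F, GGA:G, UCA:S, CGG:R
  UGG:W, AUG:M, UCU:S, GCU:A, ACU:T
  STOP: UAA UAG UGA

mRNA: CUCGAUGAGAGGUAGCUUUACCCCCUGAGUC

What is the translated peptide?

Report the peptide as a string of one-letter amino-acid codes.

Answer: MRGSFTP

Derivation:
start AUG at pos 4
pos 4: AUG -> M; peptide=M
pos 7: AGA -> R; peptide=MR
pos 10: GGU -> G; peptide=MRG
pos 13: AGC -> S; peptide=MRGS
pos 16: UUU -> F; peptide=MRGSF
pos 19: ACC -> T; peptide=MRGSFT
pos 22: CCC -> P; peptide=MRGSFTP
pos 25: UGA -> STOP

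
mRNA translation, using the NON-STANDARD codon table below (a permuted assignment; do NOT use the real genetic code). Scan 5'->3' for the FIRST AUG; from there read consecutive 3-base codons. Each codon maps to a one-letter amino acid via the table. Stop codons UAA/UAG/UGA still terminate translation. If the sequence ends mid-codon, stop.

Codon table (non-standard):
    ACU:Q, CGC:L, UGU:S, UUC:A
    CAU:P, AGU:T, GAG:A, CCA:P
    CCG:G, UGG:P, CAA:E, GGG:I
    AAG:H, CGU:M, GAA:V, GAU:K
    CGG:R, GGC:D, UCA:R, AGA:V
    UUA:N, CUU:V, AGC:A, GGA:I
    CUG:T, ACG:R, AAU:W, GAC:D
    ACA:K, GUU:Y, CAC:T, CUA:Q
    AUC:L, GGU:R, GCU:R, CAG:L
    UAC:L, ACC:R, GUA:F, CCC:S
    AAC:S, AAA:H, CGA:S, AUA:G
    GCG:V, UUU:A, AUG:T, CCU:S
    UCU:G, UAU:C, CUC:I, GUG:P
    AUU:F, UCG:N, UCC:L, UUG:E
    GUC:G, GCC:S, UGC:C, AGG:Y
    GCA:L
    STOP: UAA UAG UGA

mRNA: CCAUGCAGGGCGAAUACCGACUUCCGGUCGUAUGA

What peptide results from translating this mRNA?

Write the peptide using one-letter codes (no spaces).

start AUG at pos 2
pos 2: AUG -> T; peptide=T
pos 5: CAG -> L; peptide=TL
pos 8: GGC -> D; peptide=TLD
pos 11: GAA -> V; peptide=TLDV
pos 14: UAC -> L; peptide=TLDVL
pos 17: CGA -> S; peptide=TLDVLS
pos 20: CUU -> V; peptide=TLDVLSV
pos 23: CCG -> G; peptide=TLDVLSVG
pos 26: GUC -> G; peptide=TLDVLSVGG
pos 29: GUA -> F; peptide=TLDVLSVGGF
pos 32: UGA -> STOP

Answer: TLDVLSVGGF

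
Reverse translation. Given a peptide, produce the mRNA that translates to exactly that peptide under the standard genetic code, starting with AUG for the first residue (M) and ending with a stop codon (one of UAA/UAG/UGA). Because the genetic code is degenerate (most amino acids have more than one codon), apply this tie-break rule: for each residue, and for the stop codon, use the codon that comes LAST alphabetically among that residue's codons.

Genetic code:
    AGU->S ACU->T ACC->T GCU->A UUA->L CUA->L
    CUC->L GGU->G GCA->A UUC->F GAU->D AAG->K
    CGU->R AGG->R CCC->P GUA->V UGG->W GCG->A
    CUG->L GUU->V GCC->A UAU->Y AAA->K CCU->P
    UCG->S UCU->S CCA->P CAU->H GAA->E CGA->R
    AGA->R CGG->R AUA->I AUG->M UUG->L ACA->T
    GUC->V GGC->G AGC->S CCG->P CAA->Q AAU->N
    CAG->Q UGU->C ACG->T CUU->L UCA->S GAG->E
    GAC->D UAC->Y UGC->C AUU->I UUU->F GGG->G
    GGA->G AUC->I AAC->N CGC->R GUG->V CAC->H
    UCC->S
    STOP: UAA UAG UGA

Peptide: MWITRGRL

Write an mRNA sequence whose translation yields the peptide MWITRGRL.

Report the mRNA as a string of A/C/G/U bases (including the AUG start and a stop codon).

Answer: mRNA: AUGUGGAUUACUCGUGGUCGUUUGUGA

Derivation:
residue 1: M -> AUG (start codon)
residue 2: W -> UGG (only codon)
residue 3: I codons sorted = AUA,AUC,AUU -> pick last = AUU
residue 4: T codons sorted = ACA,ACC,ACG,ACU -> pick last = ACU
residue 5: R codons sorted = AGA,AGG,CGA,CGC,CGG,CGU -> pick last = CGU
residue 6: G codons sorted = GGA,GGC,GGG,GGU -> pick last = GGU
residue 7: R codons sorted = AGA,AGG,CGA,CGC,CGG,CGU -> pick last = CGU
residue 8: L codons sorted = CUA,CUC,CUG,CUU,UUA,UUG -> pick last = UUG
terminator: stop codons sorted = UAA,UAG,UGA -> pick last = UGA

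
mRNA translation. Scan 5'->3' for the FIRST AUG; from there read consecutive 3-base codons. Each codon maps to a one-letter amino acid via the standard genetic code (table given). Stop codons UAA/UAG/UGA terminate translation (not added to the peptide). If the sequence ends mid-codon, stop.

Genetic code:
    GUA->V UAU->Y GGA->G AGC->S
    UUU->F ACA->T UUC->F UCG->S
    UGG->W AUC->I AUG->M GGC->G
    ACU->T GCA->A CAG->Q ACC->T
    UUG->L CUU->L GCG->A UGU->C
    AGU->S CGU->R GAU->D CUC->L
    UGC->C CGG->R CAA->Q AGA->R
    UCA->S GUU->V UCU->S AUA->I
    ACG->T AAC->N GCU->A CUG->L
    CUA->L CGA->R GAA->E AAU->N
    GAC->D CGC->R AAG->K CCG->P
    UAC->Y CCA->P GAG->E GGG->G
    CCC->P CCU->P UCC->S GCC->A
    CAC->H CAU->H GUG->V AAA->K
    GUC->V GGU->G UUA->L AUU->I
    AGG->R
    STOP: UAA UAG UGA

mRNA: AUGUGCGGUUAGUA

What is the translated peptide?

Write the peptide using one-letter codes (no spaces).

start AUG at pos 0
pos 0: AUG -> M; peptide=M
pos 3: UGC -> C; peptide=MC
pos 6: GGU -> G; peptide=MCG
pos 9: UAG -> STOP

Answer: MCG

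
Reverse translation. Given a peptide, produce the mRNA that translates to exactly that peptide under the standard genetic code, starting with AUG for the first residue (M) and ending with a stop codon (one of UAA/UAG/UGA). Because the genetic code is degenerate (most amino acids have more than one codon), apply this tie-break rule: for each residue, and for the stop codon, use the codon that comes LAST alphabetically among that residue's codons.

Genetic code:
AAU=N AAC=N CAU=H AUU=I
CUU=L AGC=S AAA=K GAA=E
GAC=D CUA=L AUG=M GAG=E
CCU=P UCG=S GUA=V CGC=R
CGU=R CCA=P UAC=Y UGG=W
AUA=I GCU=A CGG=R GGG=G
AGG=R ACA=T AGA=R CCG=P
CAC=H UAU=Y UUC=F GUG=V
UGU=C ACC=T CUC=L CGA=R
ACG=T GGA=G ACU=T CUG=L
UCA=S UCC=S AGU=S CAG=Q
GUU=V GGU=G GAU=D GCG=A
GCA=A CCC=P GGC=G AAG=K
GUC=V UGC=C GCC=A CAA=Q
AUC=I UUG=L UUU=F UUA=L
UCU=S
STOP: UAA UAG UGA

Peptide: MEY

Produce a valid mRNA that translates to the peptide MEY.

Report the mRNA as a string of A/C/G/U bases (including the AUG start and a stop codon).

residue 1: M -> AUG (start codon)
residue 2: E codons sorted = GAA,GAG -> pick last = GAG
residue 3: Y codons sorted = UAC,UAU -> pick last = UAU
terminator: stop codons sorted = UAA,UAG,UGA -> pick last = UGA

Answer: mRNA: AUGGAGUAUUGA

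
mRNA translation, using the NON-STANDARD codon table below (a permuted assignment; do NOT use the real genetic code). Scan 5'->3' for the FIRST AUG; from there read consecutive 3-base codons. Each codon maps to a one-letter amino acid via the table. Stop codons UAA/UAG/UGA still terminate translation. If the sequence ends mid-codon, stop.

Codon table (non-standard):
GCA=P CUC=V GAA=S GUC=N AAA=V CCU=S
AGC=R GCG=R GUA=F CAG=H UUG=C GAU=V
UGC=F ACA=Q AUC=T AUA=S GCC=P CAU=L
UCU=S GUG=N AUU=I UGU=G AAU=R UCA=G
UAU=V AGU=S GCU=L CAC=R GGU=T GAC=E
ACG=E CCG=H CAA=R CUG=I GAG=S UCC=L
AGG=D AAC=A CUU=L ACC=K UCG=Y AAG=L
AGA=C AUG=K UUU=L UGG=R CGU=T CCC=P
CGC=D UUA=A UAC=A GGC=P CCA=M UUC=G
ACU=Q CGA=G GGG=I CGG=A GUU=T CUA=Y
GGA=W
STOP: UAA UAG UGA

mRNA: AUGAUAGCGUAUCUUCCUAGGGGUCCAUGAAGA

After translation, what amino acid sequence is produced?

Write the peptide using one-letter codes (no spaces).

start AUG at pos 0
pos 0: AUG -> K; peptide=K
pos 3: AUA -> S; peptide=KS
pos 6: GCG -> R; peptide=KSR
pos 9: UAU -> V; peptide=KSRV
pos 12: CUU -> L; peptide=KSRVL
pos 15: CCU -> S; peptide=KSRVLS
pos 18: AGG -> D; peptide=KSRVLSD
pos 21: GGU -> T; peptide=KSRVLSDT
pos 24: CCA -> M; peptide=KSRVLSDTM
pos 27: UGA -> STOP

Answer: KSRVLSDTM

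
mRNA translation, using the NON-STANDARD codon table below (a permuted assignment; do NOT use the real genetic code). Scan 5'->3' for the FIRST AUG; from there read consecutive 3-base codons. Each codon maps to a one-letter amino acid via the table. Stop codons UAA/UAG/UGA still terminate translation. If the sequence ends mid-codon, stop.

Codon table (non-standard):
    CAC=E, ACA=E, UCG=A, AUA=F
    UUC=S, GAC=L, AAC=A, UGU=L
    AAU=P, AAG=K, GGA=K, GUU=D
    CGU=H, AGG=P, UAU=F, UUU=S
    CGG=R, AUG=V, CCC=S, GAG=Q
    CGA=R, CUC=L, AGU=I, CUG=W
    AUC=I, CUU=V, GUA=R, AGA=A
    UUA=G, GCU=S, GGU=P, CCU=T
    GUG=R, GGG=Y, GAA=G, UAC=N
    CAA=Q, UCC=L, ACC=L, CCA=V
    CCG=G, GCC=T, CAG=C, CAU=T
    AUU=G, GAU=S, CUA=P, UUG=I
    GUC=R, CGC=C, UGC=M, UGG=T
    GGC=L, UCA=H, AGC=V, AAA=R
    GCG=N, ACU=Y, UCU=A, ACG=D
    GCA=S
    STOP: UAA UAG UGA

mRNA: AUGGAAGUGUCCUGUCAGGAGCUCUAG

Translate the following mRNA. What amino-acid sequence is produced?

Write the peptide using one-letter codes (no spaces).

Answer: VGRLLCQL

Derivation:
start AUG at pos 0
pos 0: AUG -> V; peptide=V
pos 3: GAA -> G; peptide=VG
pos 6: GUG -> R; peptide=VGR
pos 9: UCC -> L; peptide=VGRL
pos 12: UGU -> L; peptide=VGRLL
pos 15: CAG -> C; peptide=VGRLLC
pos 18: GAG -> Q; peptide=VGRLLCQ
pos 21: CUC -> L; peptide=VGRLLCQL
pos 24: UAG -> STOP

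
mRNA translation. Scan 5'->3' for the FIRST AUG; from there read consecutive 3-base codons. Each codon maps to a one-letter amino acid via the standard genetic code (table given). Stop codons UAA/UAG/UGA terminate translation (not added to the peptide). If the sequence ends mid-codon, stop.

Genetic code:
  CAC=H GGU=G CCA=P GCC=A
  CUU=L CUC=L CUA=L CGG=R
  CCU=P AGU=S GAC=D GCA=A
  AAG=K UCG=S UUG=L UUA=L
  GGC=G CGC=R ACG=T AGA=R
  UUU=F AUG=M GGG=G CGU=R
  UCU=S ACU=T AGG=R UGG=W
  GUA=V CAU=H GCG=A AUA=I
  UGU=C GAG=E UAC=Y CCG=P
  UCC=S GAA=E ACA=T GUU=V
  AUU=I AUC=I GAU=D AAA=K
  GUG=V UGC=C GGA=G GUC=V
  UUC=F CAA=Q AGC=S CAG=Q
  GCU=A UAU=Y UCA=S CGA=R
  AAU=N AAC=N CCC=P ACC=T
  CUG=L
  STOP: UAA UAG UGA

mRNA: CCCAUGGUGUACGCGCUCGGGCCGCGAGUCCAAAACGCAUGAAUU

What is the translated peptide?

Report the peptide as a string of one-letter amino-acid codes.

Answer: MVYALGPRVQNA

Derivation:
start AUG at pos 3
pos 3: AUG -> M; peptide=M
pos 6: GUG -> V; peptide=MV
pos 9: UAC -> Y; peptide=MVY
pos 12: GCG -> A; peptide=MVYA
pos 15: CUC -> L; peptide=MVYAL
pos 18: GGG -> G; peptide=MVYALG
pos 21: CCG -> P; peptide=MVYALGP
pos 24: CGA -> R; peptide=MVYALGPR
pos 27: GUC -> V; peptide=MVYALGPRV
pos 30: CAA -> Q; peptide=MVYALGPRVQ
pos 33: AAC -> N; peptide=MVYALGPRVQN
pos 36: GCA -> A; peptide=MVYALGPRVQNA
pos 39: UGA -> STOP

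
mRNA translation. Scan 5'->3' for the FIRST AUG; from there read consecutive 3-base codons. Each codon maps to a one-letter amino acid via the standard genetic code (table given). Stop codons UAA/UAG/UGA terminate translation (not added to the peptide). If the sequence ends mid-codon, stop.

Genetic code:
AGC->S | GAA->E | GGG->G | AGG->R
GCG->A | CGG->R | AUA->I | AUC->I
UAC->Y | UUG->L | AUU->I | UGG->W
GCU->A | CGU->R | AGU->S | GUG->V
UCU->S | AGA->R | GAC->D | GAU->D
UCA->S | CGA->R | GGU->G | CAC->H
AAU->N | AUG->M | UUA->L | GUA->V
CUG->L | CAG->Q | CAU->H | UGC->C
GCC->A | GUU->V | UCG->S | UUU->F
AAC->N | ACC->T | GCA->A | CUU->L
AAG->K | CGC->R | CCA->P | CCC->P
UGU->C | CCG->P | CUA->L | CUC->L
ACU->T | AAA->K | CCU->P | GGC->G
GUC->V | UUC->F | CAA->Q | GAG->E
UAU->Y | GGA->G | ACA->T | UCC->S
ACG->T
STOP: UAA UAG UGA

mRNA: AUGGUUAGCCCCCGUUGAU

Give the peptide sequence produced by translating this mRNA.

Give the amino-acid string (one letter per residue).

Answer: MVSPR

Derivation:
start AUG at pos 0
pos 0: AUG -> M; peptide=M
pos 3: GUU -> V; peptide=MV
pos 6: AGC -> S; peptide=MVS
pos 9: CCC -> P; peptide=MVSP
pos 12: CGU -> R; peptide=MVSPR
pos 15: UGA -> STOP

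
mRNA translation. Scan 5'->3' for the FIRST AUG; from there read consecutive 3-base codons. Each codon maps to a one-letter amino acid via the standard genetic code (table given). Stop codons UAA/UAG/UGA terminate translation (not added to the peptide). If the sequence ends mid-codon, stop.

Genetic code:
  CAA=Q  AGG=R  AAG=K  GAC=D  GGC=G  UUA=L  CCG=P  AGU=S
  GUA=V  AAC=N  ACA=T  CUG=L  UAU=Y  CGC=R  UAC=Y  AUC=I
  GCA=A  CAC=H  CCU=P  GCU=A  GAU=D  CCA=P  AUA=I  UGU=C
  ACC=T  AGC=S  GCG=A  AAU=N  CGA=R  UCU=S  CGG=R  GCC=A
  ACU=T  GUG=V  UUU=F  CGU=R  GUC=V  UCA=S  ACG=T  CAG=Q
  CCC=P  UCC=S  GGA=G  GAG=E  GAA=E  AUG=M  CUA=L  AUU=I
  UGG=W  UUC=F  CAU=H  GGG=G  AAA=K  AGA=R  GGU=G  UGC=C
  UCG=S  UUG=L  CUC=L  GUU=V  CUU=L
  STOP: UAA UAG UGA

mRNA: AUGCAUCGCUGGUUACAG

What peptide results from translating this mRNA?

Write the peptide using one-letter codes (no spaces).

start AUG at pos 0
pos 0: AUG -> M; peptide=M
pos 3: CAU -> H; peptide=MH
pos 6: CGC -> R; peptide=MHR
pos 9: UGG -> W; peptide=MHRW
pos 12: UUA -> L; peptide=MHRWL
pos 15: CAG -> Q; peptide=MHRWLQ
pos 18: only 0 nt remain (<3), stop (end of mRNA)

Answer: MHRWLQ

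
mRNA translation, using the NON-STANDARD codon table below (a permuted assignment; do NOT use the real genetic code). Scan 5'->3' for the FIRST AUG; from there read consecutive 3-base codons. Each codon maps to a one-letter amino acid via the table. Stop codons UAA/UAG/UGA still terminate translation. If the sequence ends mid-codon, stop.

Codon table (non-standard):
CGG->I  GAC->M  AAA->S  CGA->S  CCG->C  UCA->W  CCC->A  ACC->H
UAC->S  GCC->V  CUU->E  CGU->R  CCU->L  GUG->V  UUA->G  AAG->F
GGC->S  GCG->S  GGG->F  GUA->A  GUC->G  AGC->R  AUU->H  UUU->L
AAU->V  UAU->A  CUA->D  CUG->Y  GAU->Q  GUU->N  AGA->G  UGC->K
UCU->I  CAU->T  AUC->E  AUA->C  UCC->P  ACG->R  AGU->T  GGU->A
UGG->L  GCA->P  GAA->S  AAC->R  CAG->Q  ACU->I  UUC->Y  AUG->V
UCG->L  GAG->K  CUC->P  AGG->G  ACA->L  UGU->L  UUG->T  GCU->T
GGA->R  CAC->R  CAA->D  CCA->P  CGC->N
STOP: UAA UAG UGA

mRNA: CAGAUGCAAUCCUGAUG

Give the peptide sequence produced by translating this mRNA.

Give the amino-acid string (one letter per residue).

Answer: VDP

Derivation:
start AUG at pos 3
pos 3: AUG -> V; peptide=V
pos 6: CAA -> D; peptide=VD
pos 9: UCC -> P; peptide=VDP
pos 12: UGA -> STOP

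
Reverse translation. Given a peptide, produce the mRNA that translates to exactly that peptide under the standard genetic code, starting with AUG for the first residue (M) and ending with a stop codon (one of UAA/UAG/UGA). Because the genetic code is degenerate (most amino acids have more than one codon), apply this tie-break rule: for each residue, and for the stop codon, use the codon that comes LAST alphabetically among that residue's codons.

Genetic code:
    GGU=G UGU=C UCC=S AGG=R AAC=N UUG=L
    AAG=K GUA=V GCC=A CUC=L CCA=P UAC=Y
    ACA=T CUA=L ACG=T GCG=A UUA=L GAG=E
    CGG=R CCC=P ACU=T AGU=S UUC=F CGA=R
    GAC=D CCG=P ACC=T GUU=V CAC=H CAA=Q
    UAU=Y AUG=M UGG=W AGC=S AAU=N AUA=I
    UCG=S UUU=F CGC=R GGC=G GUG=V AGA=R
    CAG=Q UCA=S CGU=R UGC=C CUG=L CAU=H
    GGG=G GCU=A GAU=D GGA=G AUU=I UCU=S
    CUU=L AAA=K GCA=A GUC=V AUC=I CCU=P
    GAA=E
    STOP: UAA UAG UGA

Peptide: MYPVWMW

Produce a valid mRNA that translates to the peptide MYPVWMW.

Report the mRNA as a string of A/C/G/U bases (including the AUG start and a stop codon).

Answer: mRNA: AUGUAUCCUGUUUGGAUGUGGUGA

Derivation:
residue 1: M -> AUG (start codon)
residue 2: Y codons sorted = UAC,UAU -> pick last = UAU
residue 3: P codons sorted = CCA,CCC,CCG,CCU -> pick last = CCU
residue 4: V codons sorted = GUA,GUC,GUG,GUU -> pick last = GUU
residue 5: W -> UGG (only codon)
residue 6: M -> AUG (only codon)
residue 7: W -> UGG (only codon)
terminator: stop codons sorted = UAA,UAG,UGA -> pick last = UGA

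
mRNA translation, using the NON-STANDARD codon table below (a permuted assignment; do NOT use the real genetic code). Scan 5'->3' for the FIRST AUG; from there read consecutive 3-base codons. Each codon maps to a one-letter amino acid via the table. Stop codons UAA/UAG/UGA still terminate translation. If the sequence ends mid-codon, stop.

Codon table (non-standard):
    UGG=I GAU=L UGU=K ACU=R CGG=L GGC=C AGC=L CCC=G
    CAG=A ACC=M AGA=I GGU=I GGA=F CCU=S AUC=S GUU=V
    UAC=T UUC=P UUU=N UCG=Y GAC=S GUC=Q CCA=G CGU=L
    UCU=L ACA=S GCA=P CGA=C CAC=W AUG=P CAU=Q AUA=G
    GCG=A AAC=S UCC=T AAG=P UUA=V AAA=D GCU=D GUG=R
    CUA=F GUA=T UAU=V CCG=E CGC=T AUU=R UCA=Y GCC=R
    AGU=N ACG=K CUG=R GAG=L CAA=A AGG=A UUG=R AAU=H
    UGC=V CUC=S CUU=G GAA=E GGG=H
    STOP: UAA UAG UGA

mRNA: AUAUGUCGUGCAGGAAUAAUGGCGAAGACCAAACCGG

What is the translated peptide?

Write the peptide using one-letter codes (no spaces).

Answer: PYVAHHCESAM

Derivation:
start AUG at pos 2
pos 2: AUG -> P; peptide=P
pos 5: UCG -> Y; peptide=PY
pos 8: UGC -> V; peptide=PYV
pos 11: AGG -> A; peptide=PYVA
pos 14: AAU -> H; peptide=PYVAH
pos 17: AAU -> H; peptide=PYVAHH
pos 20: GGC -> C; peptide=PYVAHHC
pos 23: GAA -> E; peptide=PYVAHHCE
pos 26: GAC -> S; peptide=PYVAHHCES
pos 29: CAA -> A; peptide=PYVAHHCESA
pos 32: ACC -> M; peptide=PYVAHHCESAM
pos 35: only 2 nt remain (<3), stop (end of mRNA)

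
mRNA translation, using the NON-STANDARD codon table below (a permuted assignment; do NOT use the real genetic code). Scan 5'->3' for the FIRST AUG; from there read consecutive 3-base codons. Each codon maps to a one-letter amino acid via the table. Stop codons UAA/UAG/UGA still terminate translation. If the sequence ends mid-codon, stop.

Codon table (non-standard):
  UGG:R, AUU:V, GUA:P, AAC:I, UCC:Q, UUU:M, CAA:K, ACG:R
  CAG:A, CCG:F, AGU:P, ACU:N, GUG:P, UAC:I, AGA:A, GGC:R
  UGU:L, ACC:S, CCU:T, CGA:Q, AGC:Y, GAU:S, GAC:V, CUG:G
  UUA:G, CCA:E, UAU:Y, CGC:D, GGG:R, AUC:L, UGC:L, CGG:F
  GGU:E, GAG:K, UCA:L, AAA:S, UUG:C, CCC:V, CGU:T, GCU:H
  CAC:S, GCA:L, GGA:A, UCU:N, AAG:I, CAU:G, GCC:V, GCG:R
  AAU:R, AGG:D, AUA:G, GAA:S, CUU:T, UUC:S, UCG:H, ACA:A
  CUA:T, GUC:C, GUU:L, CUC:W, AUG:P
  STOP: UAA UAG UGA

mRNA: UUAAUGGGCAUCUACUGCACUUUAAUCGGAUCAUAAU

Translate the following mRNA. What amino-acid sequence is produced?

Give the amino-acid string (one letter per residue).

Answer: PRLILNGLAL

Derivation:
start AUG at pos 3
pos 3: AUG -> P; peptide=P
pos 6: GGC -> R; peptide=PR
pos 9: AUC -> L; peptide=PRL
pos 12: UAC -> I; peptide=PRLI
pos 15: UGC -> L; peptide=PRLIL
pos 18: ACU -> N; peptide=PRLILN
pos 21: UUA -> G; peptide=PRLILNG
pos 24: AUC -> L; peptide=PRLILNGL
pos 27: GGA -> A; peptide=PRLILNGLA
pos 30: UCA -> L; peptide=PRLILNGLAL
pos 33: UAA -> STOP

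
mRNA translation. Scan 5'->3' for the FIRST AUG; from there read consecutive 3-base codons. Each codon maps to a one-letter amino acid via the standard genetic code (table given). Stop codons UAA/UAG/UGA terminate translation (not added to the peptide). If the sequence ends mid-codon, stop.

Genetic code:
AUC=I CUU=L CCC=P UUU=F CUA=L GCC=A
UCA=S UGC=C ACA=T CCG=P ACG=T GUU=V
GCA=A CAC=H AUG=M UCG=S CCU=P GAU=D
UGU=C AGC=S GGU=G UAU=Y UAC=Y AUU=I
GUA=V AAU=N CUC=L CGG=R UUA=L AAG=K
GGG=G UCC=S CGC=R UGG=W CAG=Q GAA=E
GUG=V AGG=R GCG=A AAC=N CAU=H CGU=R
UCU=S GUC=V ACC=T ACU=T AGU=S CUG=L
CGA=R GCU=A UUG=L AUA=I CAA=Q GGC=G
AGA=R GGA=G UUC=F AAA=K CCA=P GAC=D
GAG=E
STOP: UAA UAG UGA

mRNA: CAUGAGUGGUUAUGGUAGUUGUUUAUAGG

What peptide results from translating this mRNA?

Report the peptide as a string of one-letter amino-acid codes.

start AUG at pos 1
pos 1: AUG -> M; peptide=M
pos 4: AGU -> S; peptide=MS
pos 7: GGU -> G; peptide=MSG
pos 10: UAU -> Y; peptide=MSGY
pos 13: GGU -> G; peptide=MSGYG
pos 16: AGU -> S; peptide=MSGYGS
pos 19: UGU -> C; peptide=MSGYGSC
pos 22: UUA -> L; peptide=MSGYGSCL
pos 25: UAG -> STOP

Answer: MSGYGSCL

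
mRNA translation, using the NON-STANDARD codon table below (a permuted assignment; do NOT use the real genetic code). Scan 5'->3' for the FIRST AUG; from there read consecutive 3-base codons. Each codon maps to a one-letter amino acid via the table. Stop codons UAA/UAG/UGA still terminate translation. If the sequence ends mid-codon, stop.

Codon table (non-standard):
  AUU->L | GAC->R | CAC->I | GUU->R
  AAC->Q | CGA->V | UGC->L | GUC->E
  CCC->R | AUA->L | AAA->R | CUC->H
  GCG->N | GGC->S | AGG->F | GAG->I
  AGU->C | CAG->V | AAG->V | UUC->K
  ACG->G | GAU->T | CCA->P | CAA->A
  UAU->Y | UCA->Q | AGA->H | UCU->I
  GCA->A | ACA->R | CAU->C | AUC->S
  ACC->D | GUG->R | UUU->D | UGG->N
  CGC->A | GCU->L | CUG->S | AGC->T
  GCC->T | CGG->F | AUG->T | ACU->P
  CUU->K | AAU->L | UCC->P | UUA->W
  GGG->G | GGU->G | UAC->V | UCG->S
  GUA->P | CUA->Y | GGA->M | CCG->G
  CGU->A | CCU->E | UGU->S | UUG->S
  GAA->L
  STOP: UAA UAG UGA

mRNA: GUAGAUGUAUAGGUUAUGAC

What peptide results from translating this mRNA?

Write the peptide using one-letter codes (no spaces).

Answer: TYFW

Derivation:
start AUG at pos 4
pos 4: AUG -> T; peptide=T
pos 7: UAU -> Y; peptide=TY
pos 10: AGG -> F; peptide=TYF
pos 13: UUA -> W; peptide=TYFW
pos 16: UGA -> STOP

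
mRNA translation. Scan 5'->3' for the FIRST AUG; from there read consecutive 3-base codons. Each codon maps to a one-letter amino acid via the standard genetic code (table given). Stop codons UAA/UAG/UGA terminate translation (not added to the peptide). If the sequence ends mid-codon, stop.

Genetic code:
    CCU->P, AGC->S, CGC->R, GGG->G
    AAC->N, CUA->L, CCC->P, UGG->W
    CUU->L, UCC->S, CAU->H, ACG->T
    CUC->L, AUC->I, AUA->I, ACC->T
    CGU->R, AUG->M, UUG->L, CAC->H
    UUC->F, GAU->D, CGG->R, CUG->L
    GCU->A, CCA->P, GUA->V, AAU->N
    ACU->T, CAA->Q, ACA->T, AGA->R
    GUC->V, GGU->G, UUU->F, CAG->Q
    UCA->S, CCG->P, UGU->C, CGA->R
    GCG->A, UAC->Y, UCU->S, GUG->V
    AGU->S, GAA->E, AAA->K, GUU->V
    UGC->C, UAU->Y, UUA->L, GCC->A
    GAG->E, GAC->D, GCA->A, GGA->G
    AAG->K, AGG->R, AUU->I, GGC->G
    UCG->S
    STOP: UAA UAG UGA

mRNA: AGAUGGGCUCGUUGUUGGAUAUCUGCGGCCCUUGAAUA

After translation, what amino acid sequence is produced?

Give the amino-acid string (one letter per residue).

start AUG at pos 2
pos 2: AUG -> M; peptide=M
pos 5: GGC -> G; peptide=MG
pos 8: UCG -> S; peptide=MGS
pos 11: UUG -> L; peptide=MGSL
pos 14: UUG -> L; peptide=MGSLL
pos 17: GAU -> D; peptide=MGSLLD
pos 20: AUC -> I; peptide=MGSLLDI
pos 23: UGC -> C; peptide=MGSLLDIC
pos 26: GGC -> G; peptide=MGSLLDICG
pos 29: CCU -> P; peptide=MGSLLDICGP
pos 32: UGA -> STOP

Answer: MGSLLDICGP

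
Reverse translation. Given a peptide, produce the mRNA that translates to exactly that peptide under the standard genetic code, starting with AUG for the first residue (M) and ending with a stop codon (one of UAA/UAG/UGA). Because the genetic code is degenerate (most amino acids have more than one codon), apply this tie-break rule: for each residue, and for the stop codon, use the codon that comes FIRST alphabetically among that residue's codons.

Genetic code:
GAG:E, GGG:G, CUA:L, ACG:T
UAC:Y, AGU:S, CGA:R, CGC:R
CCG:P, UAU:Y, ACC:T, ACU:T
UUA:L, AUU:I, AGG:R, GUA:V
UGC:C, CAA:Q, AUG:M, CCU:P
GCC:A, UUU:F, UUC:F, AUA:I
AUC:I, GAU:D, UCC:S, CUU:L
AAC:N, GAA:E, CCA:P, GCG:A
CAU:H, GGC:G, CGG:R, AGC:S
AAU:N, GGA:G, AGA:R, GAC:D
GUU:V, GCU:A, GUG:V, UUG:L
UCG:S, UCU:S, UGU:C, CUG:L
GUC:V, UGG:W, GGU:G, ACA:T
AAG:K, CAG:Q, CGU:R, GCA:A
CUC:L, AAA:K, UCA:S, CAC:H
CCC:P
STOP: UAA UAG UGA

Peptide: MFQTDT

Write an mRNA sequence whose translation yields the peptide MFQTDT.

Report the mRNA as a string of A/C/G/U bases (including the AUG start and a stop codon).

Answer: mRNA: AUGUUCCAAACAGACACAUAA

Derivation:
residue 1: M -> AUG (start codon)
residue 2: F codons sorted = UUC,UUU -> pick first = UUC
residue 3: Q codons sorted = CAA,CAG -> pick first = CAA
residue 4: T codons sorted = ACA,ACC,ACG,ACU -> pick first = ACA
residue 5: D codons sorted = GAC,GAU -> pick first = GAC
residue 6: T codons sorted = ACA,ACC,ACG,ACU -> pick first = ACA
terminator: stop codons sorted = UAA,UAG,UGA -> pick first = UAA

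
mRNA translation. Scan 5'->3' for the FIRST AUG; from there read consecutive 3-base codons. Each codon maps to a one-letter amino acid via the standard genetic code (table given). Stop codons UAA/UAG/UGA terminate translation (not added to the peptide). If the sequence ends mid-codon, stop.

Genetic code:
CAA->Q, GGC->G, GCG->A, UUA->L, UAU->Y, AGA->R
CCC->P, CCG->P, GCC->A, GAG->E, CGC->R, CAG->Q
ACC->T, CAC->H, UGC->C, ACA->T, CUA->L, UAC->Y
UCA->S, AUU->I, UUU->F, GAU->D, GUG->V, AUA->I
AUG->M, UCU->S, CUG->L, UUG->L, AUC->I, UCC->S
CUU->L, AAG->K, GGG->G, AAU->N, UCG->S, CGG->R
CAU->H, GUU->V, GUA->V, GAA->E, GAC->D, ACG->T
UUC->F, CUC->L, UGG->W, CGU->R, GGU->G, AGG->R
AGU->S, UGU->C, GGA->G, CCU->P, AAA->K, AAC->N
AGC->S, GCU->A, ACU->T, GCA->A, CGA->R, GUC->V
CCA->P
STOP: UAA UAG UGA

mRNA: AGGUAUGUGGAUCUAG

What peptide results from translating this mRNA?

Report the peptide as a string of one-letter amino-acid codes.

Answer: MWI

Derivation:
start AUG at pos 4
pos 4: AUG -> M; peptide=M
pos 7: UGG -> W; peptide=MW
pos 10: AUC -> I; peptide=MWI
pos 13: UAG -> STOP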